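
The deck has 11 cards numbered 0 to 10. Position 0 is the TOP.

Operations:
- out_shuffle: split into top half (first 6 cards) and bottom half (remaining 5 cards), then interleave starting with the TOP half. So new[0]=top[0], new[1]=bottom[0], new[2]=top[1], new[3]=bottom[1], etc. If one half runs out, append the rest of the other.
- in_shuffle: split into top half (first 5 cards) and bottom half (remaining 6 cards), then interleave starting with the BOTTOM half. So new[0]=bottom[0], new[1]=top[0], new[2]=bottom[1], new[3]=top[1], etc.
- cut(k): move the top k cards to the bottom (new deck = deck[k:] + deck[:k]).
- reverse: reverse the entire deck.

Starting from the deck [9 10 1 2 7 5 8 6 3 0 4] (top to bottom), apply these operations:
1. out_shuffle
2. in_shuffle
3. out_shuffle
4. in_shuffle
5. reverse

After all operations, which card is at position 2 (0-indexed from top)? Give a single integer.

After op 1 (out_shuffle): [9 8 10 6 1 3 2 0 7 4 5]
After op 2 (in_shuffle): [3 9 2 8 0 10 7 6 4 1 5]
After op 3 (out_shuffle): [3 7 9 6 2 4 8 1 0 5 10]
After op 4 (in_shuffle): [4 3 8 7 1 9 0 6 5 2 10]
After op 5 (reverse): [10 2 5 6 0 9 1 7 8 3 4]
Position 2: card 5.

Answer: 5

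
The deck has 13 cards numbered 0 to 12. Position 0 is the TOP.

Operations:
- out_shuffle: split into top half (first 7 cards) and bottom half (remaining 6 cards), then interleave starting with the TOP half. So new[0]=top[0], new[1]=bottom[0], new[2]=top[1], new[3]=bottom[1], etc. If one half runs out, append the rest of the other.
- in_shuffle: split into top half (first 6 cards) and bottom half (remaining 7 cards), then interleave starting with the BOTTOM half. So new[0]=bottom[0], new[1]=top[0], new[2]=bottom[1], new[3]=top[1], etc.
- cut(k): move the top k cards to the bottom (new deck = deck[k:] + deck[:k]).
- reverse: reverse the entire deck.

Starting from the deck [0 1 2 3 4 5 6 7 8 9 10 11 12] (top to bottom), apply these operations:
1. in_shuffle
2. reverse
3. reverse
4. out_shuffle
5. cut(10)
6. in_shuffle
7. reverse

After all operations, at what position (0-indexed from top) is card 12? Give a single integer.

After op 1 (in_shuffle): [6 0 7 1 8 2 9 3 10 4 11 5 12]
After op 2 (reverse): [12 5 11 4 10 3 9 2 8 1 7 0 6]
After op 3 (reverse): [6 0 7 1 8 2 9 3 10 4 11 5 12]
After op 4 (out_shuffle): [6 3 0 10 7 4 1 11 8 5 2 12 9]
After op 5 (cut(10)): [2 12 9 6 3 0 10 7 4 1 11 8 5]
After op 6 (in_shuffle): [10 2 7 12 4 9 1 6 11 3 8 0 5]
After op 7 (reverse): [5 0 8 3 11 6 1 9 4 12 7 2 10]
Card 12 is at position 9.

Answer: 9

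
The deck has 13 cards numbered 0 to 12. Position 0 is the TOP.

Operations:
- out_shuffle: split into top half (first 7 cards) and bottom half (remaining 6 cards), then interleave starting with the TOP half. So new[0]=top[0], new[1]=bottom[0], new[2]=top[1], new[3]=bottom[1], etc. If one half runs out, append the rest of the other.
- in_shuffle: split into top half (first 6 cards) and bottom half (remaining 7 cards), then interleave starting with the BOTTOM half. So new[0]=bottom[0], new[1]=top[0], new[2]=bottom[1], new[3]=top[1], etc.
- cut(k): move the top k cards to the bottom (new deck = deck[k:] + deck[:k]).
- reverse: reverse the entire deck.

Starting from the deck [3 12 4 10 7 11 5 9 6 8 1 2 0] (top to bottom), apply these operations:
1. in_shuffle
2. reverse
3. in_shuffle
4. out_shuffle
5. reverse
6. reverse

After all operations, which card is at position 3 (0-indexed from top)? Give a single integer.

Answer: 9

Derivation:
After op 1 (in_shuffle): [5 3 9 12 6 4 8 10 1 7 2 11 0]
After op 2 (reverse): [0 11 2 7 1 10 8 4 6 12 9 3 5]
After op 3 (in_shuffle): [8 0 4 11 6 2 12 7 9 1 3 10 5]
After op 4 (out_shuffle): [8 7 0 9 4 1 11 3 6 10 2 5 12]
After op 5 (reverse): [12 5 2 10 6 3 11 1 4 9 0 7 8]
After op 6 (reverse): [8 7 0 9 4 1 11 3 6 10 2 5 12]
Position 3: card 9.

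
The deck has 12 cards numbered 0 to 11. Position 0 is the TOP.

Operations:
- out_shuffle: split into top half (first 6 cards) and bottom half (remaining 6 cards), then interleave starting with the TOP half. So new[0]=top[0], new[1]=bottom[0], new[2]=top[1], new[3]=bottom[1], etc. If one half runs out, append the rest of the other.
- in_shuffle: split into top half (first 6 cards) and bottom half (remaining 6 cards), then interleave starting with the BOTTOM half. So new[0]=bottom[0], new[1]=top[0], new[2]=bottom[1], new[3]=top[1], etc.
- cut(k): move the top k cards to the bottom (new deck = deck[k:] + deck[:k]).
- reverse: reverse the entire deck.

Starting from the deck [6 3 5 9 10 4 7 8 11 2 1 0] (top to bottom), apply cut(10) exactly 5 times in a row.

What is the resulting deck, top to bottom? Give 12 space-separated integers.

Answer: 5 9 10 4 7 8 11 2 1 0 6 3

Derivation:
After op 1 (cut(10)): [1 0 6 3 5 9 10 4 7 8 11 2]
After op 2 (cut(10)): [11 2 1 0 6 3 5 9 10 4 7 8]
After op 3 (cut(10)): [7 8 11 2 1 0 6 3 5 9 10 4]
After op 4 (cut(10)): [10 4 7 8 11 2 1 0 6 3 5 9]
After op 5 (cut(10)): [5 9 10 4 7 8 11 2 1 0 6 3]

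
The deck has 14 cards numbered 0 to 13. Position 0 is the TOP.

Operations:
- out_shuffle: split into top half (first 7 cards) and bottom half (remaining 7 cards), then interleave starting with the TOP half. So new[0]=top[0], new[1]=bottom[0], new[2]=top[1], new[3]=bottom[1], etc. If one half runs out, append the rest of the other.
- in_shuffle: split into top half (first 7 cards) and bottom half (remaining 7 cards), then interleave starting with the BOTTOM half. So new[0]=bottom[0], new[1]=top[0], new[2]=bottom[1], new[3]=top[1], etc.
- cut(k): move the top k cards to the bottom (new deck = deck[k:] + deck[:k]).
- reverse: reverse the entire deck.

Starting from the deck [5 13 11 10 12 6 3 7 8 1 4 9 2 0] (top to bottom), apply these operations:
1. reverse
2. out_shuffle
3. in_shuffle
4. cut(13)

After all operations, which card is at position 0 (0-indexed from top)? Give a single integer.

After op 1 (reverse): [0 2 9 4 1 8 7 3 6 12 10 11 13 5]
After op 2 (out_shuffle): [0 3 2 6 9 12 4 10 1 11 8 13 7 5]
After op 3 (in_shuffle): [10 0 1 3 11 2 8 6 13 9 7 12 5 4]
After op 4 (cut(13)): [4 10 0 1 3 11 2 8 6 13 9 7 12 5]
Position 0: card 4.

Answer: 4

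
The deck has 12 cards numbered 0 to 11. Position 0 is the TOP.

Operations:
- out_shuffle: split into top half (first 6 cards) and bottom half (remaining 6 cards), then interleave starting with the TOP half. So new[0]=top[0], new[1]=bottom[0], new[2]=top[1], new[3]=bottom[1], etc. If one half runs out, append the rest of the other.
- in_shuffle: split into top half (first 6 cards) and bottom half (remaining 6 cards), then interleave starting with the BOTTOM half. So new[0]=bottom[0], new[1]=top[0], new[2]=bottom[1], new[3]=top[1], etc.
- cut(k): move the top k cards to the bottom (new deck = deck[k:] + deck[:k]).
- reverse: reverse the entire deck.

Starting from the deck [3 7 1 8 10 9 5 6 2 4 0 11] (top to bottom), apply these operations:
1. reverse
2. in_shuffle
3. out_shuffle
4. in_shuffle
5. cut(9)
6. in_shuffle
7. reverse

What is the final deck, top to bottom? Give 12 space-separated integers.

After op 1 (reverse): [11 0 4 2 6 5 9 10 8 1 7 3]
After op 2 (in_shuffle): [9 11 10 0 8 4 1 2 7 6 3 5]
After op 3 (out_shuffle): [9 1 11 2 10 7 0 6 8 3 4 5]
After op 4 (in_shuffle): [0 9 6 1 8 11 3 2 4 10 5 7]
After op 5 (cut(9)): [10 5 7 0 9 6 1 8 11 3 2 4]
After op 6 (in_shuffle): [1 10 8 5 11 7 3 0 2 9 4 6]
After op 7 (reverse): [6 4 9 2 0 3 7 11 5 8 10 1]

Answer: 6 4 9 2 0 3 7 11 5 8 10 1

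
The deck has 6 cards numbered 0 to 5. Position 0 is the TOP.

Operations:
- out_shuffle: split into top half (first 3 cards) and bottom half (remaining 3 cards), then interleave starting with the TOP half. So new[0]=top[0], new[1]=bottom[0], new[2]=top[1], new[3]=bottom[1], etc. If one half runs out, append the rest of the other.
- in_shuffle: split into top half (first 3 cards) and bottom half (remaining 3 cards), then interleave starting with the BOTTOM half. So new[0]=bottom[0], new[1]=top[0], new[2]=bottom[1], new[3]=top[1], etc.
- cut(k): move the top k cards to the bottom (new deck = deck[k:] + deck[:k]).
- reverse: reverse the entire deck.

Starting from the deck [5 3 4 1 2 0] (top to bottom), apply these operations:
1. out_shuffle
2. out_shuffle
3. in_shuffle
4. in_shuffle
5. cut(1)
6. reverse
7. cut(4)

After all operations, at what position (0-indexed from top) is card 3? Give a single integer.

After op 1 (out_shuffle): [5 1 3 2 4 0]
After op 2 (out_shuffle): [5 2 1 4 3 0]
After op 3 (in_shuffle): [4 5 3 2 0 1]
After op 4 (in_shuffle): [2 4 0 5 1 3]
After op 5 (cut(1)): [4 0 5 1 3 2]
After op 6 (reverse): [2 3 1 5 0 4]
After op 7 (cut(4)): [0 4 2 3 1 5]
Card 3 is at position 3.

Answer: 3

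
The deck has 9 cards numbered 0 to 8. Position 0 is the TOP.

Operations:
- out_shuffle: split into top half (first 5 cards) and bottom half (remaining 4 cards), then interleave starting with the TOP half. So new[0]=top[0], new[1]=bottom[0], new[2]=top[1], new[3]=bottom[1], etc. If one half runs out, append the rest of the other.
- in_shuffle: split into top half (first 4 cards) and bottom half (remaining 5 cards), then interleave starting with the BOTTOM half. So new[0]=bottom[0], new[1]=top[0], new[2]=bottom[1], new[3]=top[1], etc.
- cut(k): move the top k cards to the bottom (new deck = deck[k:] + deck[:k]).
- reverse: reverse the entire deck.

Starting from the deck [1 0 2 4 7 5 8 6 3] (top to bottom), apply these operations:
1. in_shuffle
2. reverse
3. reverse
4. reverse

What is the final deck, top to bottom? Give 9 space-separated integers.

Answer: 3 4 6 2 8 0 5 1 7

Derivation:
After op 1 (in_shuffle): [7 1 5 0 8 2 6 4 3]
After op 2 (reverse): [3 4 6 2 8 0 5 1 7]
After op 3 (reverse): [7 1 5 0 8 2 6 4 3]
After op 4 (reverse): [3 4 6 2 8 0 5 1 7]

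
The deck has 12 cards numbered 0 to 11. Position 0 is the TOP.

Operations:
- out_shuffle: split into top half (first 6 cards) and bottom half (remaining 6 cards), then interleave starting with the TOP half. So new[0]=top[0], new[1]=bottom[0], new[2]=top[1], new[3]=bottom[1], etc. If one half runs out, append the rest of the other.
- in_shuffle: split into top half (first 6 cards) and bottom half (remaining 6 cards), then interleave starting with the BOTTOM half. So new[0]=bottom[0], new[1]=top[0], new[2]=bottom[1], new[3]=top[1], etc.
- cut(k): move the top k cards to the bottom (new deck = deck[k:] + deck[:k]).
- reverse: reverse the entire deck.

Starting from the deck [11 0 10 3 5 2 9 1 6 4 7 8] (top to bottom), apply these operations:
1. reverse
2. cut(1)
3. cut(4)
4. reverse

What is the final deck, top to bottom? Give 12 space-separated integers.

After op 1 (reverse): [8 7 4 6 1 9 2 5 3 10 0 11]
After op 2 (cut(1)): [7 4 6 1 9 2 5 3 10 0 11 8]
After op 3 (cut(4)): [9 2 5 3 10 0 11 8 7 4 6 1]
After op 4 (reverse): [1 6 4 7 8 11 0 10 3 5 2 9]

Answer: 1 6 4 7 8 11 0 10 3 5 2 9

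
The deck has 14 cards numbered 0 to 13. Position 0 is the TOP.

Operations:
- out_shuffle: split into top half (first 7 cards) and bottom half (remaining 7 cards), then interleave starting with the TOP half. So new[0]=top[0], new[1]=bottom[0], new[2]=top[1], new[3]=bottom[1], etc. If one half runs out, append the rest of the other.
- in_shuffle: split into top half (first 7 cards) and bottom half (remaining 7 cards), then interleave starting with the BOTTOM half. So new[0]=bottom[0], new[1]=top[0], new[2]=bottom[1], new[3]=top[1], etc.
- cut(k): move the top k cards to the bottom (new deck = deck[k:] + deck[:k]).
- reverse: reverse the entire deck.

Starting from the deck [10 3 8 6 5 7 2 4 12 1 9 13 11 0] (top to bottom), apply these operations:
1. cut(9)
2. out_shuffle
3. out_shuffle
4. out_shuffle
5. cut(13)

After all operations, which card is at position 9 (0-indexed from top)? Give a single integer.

After op 1 (cut(9)): [1 9 13 11 0 10 3 8 6 5 7 2 4 12]
After op 2 (out_shuffle): [1 8 9 6 13 5 11 7 0 2 10 4 3 12]
After op 3 (out_shuffle): [1 7 8 0 9 2 6 10 13 4 5 3 11 12]
After op 4 (out_shuffle): [1 10 7 13 8 4 0 5 9 3 2 11 6 12]
After op 5 (cut(13)): [12 1 10 7 13 8 4 0 5 9 3 2 11 6]
Position 9: card 9.

Answer: 9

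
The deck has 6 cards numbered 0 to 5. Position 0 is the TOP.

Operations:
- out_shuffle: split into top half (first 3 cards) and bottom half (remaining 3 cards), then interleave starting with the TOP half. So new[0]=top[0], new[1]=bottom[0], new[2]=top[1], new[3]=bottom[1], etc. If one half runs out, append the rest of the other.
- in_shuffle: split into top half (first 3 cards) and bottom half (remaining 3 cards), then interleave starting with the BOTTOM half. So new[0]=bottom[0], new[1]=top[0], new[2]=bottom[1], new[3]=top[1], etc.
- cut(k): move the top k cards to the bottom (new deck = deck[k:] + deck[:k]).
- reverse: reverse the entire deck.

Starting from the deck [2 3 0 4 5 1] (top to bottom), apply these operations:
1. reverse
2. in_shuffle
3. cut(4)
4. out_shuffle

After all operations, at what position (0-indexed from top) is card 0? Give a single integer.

Answer: 4

Derivation:
After op 1 (reverse): [1 5 4 0 3 2]
After op 2 (in_shuffle): [0 1 3 5 2 4]
After op 3 (cut(4)): [2 4 0 1 3 5]
After op 4 (out_shuffle): [2 1 4 3 0 5]
Card 0 is at position 4.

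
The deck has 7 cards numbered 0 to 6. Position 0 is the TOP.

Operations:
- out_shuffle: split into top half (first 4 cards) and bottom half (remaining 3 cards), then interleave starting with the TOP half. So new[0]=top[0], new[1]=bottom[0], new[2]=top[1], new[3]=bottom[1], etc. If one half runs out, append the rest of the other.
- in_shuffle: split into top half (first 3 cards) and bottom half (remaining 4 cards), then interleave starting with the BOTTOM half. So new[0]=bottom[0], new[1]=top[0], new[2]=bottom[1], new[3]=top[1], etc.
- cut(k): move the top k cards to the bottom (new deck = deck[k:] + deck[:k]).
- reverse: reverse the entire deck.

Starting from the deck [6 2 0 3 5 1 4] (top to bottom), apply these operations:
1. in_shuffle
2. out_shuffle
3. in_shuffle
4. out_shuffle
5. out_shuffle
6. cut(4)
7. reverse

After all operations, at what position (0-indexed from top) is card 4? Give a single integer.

Answer: 1

Derivation:
After op 1 (in_shuffle): [3 6 5 2 1 0 4]
After op 2 (out_shuffle): [3 1 6 0 5 4 2]
After op 3 (in_shuffle): [0 3 5 1 4 6 2]
After op 4 (out_shuffle): [0 4 3 6 5 2 1]
After op 5 (out_shuffle): [0 5 4 2 3 1 6]
After op 6 (cut(4)): [3 1 6 0 5 4 2]
After op 7 (reverse): [2 4 5 0 6 1 3]
Card 4 is at position 1.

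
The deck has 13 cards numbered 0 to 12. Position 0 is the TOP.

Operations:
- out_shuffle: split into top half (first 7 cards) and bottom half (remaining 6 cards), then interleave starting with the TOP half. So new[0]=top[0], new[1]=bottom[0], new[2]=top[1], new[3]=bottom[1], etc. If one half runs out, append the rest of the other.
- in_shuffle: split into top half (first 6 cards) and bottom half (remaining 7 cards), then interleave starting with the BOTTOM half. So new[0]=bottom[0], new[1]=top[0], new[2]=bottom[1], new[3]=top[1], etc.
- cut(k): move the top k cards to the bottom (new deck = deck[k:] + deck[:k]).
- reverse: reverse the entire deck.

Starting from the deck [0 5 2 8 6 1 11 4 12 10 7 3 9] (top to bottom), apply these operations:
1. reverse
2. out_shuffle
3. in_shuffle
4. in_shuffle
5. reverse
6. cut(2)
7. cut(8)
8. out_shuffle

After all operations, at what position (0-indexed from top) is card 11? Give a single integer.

After op 1 (reverse): [9 3 7 10 12 4 11 1 6 8 2 5 0]
After op 2 (out_shuffle): [9 1 3 6 7 8 10 2 12 5 4 0 11]
After op 3 (in_shuffle): [10 9 2 1 12 3 5 6 4 7 0 8 11]
After op 4 (in_shuffle): [5 10 6 9 4 2 7 1 0 12 8 3 11]
After op 5 (reverse): [11 3 8 12 0 1 7 2 4 9 6 10 5]
After op 6 (cut(2)): [8 12 0 1 7 2 4 9 6 10 5 11 3]
After op 7 (cut(8)): [6 10 5 11 3 8 12 0 1 7 2 4 9]
After op 8 (out_shuffle): [6 0 10 1 5 7 11 2 3 4 8 9 12]
Card 11 is at position 6.

Answer: 6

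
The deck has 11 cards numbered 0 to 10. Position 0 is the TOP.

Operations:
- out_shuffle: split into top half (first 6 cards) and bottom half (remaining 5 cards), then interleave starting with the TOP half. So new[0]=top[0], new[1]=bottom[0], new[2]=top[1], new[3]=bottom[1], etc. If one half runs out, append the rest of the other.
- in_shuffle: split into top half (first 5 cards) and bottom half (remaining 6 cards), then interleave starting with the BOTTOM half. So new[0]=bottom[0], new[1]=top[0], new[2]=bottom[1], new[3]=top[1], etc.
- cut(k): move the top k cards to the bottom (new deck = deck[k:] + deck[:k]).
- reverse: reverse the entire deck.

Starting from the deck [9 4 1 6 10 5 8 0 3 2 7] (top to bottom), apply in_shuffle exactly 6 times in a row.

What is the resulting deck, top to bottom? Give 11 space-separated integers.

After op 1 (in_shuffle): [5 9 8 4 0 1 3 6 2 10 7]
After op 2 (in_shuffle): [1 5 3 9 6 8 2 4 10 0 7]
After op 3 (in_shuffle): [8 1 2 5 4 3 10 9 0 6 7]
After op 4 (in_shuffle): [3 8 10 1 9 2 0 5 6 4 7]
After op 5 (in_shuffle): [2 3 0 8 5 10 6 1 4 9 7]
After op 6 (in_shuffle): [10 2 6 3 1 0 4 8 9 5 7]

Answer: 10 2 6 3 1 0 4 8 9 5 7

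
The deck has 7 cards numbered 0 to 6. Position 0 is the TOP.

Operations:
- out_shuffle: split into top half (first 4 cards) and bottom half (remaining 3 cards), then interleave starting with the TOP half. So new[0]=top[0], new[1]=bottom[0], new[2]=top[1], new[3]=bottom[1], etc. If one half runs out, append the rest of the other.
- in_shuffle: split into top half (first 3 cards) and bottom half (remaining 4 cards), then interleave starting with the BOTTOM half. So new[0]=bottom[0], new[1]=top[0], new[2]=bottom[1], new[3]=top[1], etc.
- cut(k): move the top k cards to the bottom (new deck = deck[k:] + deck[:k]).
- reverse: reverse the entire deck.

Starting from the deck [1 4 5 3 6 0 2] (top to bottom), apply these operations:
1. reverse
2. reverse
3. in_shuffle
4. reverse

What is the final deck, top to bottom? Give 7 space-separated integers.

Answer: 2 5 0 4 6 1 3

Derivation:
After op 1 (reverse): [2 0 6 3 5 4 1]
After op 2 (reverse): [1 4 5 3 6 0 2]
After op 3 (in_shuffle): [3 1 6 4 0 5 2]
After op 4 (reverse): [2 5 0 4 6 1 3]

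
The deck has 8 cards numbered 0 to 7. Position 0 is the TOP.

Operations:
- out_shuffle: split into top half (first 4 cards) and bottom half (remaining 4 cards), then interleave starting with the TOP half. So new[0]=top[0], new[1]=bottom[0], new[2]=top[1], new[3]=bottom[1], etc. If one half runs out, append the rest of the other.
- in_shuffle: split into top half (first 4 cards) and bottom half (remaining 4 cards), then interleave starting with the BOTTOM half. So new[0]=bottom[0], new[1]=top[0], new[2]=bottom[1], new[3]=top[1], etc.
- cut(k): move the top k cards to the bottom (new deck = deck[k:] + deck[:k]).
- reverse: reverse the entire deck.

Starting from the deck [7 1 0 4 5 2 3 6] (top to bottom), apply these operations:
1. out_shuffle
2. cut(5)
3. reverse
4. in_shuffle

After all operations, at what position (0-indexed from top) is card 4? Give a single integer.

After op 1 (out_shuffle): [7 5 1 2 0 3 4 6]
After op 2 (cut(5)): [3 4 6 7 5 1 2 0]
After op 3 (reverse): [0 2 1 5 7 6 4 3]
After op 4 (in_shuffle): [7 0 6 2 4 1 3 5]
Card 4 is at position 4.

Answer: 4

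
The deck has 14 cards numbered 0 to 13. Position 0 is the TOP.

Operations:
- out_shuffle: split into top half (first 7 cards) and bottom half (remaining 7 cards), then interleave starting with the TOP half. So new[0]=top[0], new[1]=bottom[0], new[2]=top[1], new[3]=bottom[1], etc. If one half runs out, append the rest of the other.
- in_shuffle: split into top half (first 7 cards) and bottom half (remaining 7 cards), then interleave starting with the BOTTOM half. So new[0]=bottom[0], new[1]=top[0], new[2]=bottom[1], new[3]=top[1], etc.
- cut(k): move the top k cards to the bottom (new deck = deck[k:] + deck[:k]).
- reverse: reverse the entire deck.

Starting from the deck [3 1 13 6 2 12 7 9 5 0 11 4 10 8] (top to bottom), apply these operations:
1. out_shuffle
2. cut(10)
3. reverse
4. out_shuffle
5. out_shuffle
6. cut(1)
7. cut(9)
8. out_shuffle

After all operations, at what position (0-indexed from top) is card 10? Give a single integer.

After op 1 (out_shuffle): [3 9 1 5 13 0 6 11 2 4 12 10 7 8]
After op 2 (cut(10)): [12 10 7 8 3 9 1 5 13 0 6 11 2 4]
After op 3 (reverse): [4 2 11 6 0 13 5 1 9 3 8 7 10 12]
After op 4 (out_shuffle): [4 1 2 9 11 3 6 8 0 7 13 10 5 12]
After op 5 (out_shuffle): [4 8 1 0 2 7 9 13 11 10 3 5 6 12]
After op 6 (cut(1)): [8 1 0 2 7 9 13 11 10 3 5 6 12 4]
After op 7 (cut(9)): [3 5 6 12 4 8 1 0 2 7 9 13 11 10]
After op 8 (out_shuffle): [3 0 5 2 6 7 12 9 4 13 8 11 1 10]
Card 10 is at position 13.

Answer: 13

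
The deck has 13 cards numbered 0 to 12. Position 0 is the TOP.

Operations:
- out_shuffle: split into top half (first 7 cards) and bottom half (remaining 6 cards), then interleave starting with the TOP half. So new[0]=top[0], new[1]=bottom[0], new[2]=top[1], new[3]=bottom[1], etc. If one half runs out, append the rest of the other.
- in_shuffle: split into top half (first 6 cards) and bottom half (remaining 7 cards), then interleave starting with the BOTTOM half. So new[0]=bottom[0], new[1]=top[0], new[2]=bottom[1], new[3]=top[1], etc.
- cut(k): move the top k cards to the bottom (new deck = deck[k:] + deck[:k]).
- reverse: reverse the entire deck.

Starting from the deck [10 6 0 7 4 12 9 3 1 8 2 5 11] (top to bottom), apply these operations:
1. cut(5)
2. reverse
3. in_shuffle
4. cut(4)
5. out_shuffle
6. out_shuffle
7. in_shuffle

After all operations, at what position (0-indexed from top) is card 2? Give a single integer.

After op 1 (cut(5)): [12 9 3 1 8 2 5 11 10 6 0 7 4]
After op 2 (reverse): [4 7 0 6 10 11 5 2 8 1 3 9 12]
After op 3 (in_shuffle): [5 4 2 7 8 0 1 6 3 10 9 11 12]
After op 4 (cut(4)): [8 0 1 6 3 10 9 11 12 5 4 2 7]
After op 5 (out_shuffle): [8 11 0 12 1 5 6 4 3 2 10 7 9]
After op 6 (out_shuffle): [8 4 11 3 0 2 12 10 1 7 5 9 6]
After op 7 (in_shuffle): [12 8 10 4 1 11 7 3 5 0 9 2 6]
Card 2 is at position 11.

Answer: 11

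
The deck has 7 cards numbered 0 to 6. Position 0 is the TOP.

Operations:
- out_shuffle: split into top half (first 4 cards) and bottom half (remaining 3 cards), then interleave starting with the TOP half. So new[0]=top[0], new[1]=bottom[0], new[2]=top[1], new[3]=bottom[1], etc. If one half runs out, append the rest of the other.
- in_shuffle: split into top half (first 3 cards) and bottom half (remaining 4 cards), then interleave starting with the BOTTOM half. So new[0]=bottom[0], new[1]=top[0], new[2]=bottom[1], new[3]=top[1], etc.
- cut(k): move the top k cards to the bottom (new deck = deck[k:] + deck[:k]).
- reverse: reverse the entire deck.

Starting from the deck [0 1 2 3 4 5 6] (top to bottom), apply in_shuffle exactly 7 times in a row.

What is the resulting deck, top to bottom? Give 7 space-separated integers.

Answer: 3 0 4 1 5 2 6

Derivation:
After op 1 (in_shuffle): [3 0 4 1 5 2 6]
After op 2 (in_shuffle): [1 3 5 0 2 4 6]
After op 3 (in_shuffle): [0 1 2 3 4 5 6]
After op 4 (in_shuffle): [3 0 4 1 5 2 6]
After op 5 (in_shuffle): [1 3 5 0 2 4 6]
After op 6 (in_shuffle): [0 1 2 3 4 5 6]
After op 7 (in_shuffle): [3 0 4 1 5 2 6]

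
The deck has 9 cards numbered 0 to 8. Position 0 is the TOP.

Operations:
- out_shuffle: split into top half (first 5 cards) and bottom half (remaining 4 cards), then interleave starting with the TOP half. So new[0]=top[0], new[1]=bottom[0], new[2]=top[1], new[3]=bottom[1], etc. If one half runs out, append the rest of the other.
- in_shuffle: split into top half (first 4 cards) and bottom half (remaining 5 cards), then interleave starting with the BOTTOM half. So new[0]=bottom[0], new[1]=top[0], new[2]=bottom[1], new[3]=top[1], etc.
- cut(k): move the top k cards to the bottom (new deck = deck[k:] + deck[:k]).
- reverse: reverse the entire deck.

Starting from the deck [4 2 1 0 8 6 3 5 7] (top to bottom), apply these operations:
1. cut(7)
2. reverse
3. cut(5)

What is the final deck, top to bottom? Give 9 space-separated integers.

After op 1 (cut(7)): [5 7 4 2 1 0 8 6 3]
After op 2 (reverse): [3 6 8 0 1 2 4 7 5]
After op 3 (cut(5)): [2 4 7 5 3 6 8 0 1]

Answer: 2 4 7 5 3 6 8 0 1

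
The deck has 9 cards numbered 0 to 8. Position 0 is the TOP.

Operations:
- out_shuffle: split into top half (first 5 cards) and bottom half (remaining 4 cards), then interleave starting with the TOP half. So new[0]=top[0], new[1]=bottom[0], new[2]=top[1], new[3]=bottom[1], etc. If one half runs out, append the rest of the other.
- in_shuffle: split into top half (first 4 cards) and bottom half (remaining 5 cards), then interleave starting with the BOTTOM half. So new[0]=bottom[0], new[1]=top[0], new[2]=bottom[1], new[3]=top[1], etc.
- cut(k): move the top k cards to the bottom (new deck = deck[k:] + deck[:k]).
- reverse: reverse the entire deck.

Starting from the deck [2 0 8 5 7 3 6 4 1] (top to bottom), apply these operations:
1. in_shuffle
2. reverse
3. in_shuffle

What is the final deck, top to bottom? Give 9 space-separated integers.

After op 1 (in_shuffle): [7 2 3 0 6 8 4 5 1]
After op 2 (reverse): [1 5 4 8 6 0 3 2 7]
After op 3 (in_shuffle): [6 1 0 5 3 4 2 8 7]

Answer: 6 1 0 5 3 4 2 8 7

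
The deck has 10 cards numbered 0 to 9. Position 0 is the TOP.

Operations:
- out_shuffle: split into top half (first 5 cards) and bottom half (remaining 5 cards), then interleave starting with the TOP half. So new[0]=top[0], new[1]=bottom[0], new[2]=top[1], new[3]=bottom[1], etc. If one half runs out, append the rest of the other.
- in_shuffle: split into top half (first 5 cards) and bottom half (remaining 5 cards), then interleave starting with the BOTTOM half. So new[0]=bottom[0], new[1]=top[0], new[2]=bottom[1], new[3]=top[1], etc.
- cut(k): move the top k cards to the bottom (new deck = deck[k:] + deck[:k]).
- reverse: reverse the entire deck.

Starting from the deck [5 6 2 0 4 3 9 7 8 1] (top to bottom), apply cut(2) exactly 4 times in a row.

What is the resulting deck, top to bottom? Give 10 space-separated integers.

After op 1 (cut(2)): [2 0 4 3 9 7 8 1 5 6]
After op 2 (cut(2)): [4 3 9 7 8 1 5 6 2 0]
After op 3 (cut(2)): [9 7 8 1 5 6 2 0 4 3]
After op 4 (cut(2)): [8 1 5 6 2 0 4 3 9 7]

Answer: 8 1 5 6 2 0 4 3 9 7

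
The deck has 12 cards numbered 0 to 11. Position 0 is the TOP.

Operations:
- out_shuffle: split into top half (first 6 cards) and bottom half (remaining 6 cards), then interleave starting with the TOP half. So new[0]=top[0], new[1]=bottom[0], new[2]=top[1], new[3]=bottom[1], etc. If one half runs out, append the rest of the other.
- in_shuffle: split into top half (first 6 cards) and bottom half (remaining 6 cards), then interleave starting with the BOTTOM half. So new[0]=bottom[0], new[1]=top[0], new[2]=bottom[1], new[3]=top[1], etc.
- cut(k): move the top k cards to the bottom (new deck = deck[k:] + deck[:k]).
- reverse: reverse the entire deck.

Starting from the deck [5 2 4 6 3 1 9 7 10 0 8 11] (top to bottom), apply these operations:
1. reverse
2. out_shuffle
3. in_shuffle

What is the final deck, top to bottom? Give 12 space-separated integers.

After op 1 (reverse): [11 8 0 10 7 9 1 3 6 4 2 5]
After op 2 (out_shuffle): [11 1 8 3 0 6 10 4 7 2 9 5]
After op 3 (in_shuffle): [10 11 4 1 7 8 2 3 9 0 5 6]

Answer: 10 11 4 1 7 8 2 3 9 0 5 6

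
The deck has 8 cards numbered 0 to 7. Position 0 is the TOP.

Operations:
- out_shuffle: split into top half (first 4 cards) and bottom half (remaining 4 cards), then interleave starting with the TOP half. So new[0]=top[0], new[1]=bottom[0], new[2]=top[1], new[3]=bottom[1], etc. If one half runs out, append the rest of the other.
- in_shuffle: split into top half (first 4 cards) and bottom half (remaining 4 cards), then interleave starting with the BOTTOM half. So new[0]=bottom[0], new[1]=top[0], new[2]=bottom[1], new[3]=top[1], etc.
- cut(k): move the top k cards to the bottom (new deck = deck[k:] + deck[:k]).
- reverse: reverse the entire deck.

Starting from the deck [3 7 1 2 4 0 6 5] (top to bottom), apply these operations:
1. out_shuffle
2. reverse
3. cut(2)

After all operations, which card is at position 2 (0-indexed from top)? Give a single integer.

After op 1 (out_shuffle): [3 4 7 0 1 6 2 5]
After op 2 (reverse): [5 2 6 1 0 7 4 3]
After op 3 (cut(2)): [6 1 0 7 4 3 5 2]
Position 2: card 0.

Answer: 0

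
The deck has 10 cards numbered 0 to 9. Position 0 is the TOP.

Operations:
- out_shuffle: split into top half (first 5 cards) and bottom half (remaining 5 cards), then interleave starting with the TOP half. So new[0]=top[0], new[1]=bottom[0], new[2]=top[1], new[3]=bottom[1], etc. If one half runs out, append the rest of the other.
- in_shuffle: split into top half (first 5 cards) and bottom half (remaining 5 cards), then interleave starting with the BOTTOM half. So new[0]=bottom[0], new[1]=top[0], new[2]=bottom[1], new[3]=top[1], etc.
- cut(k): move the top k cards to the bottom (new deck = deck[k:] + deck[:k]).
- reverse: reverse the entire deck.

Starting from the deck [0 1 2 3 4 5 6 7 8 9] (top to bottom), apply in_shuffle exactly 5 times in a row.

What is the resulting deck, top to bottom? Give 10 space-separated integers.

After op 1 (in_shuffle): [5 0 6 1 7 2 8 3 9 4]
After op 2 (in_shuffle): [2 5 8 0 3 6 9 1 4 7]
After op 3 (in_shuffle): [6 2 9 5 1 8 4 0 7 3]
After op 4 (in_shuffle): [8 6 4 2 0 9 7 5 3 1]
After op 5 (in_shuffle): [9 8 7 6 5 4 3 2 1 0]

Answer: 9 8 7 6 5 4 3 2 1 0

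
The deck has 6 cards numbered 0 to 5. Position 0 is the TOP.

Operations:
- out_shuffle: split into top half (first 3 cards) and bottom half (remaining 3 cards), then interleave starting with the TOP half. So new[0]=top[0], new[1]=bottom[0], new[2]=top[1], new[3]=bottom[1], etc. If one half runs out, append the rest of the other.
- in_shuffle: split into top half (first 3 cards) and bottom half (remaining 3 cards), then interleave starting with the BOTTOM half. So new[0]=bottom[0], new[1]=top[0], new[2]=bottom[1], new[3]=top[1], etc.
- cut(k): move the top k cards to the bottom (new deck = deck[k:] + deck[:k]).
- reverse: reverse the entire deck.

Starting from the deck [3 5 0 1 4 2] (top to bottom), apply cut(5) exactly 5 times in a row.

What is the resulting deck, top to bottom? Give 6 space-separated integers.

Answer: 5 0 1 4 2 3

Derivation:
After op 1 (cut(5)): [2 3 5 0 1 4]
After op 2 (cut(5)): [4 2 3 5 0 1]
After op 3 (cut(5)): [1 4 2 3 5 0]
After op 4 (cut(5)): [0 1 4 2 3 5]
After op 5 (cut(5)): [5 0 1 4 2 3]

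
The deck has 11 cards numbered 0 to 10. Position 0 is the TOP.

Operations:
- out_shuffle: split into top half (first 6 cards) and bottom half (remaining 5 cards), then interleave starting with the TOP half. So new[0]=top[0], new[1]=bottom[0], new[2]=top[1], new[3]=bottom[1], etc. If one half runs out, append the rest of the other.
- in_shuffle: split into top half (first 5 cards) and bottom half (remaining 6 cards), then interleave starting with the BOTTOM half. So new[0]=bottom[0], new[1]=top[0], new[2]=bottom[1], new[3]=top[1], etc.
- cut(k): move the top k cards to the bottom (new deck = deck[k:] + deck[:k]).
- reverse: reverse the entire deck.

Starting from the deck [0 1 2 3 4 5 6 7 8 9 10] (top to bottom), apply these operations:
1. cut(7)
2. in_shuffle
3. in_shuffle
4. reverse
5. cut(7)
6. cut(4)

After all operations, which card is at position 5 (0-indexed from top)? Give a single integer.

Answer: 2

Derivation:
After op 1 (cut(7)): [7 8 9 10 0 1 2 3 4 5 6]
After op 2 (in_shuffle): [1 7 2 8 3 9 4 10 5 0 6]
After op 3 (in_shuffle): [9 1 4 7 10 2 5 8 0 3 6]
After op 4 (reverse): [6 3 0 8 5 2 10 7 4 1 9]
After op 5 (cut(7)): [7 4 1 9 6 3 0 8 5 2 10]
After op 6 (cut(4)): [6 3 0 8 5 2 10 7 4 1 9]
Position 5: card 2.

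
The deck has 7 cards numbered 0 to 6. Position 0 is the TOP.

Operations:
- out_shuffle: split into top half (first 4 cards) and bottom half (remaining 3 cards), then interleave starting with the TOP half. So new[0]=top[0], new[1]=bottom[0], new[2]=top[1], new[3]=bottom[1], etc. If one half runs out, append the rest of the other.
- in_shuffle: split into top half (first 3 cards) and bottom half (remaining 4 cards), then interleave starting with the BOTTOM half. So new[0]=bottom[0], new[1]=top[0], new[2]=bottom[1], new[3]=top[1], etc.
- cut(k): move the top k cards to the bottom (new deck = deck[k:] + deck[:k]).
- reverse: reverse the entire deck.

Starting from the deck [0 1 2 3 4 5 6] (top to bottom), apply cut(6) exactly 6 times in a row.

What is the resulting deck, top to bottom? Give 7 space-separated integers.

After op 1 (cut(6)): [6 0 1 2 3 4 5]
After op 2 (cut(6)): [5 6 0 1 2 3 4]
After op 3 (cut(6)): [4 5 6 0 1 2 3]
After op 4 (cut(6)): [3 4 5 6 0 1 2]
After op 5 (cut(6)): [2 3 4 5 6 0 1]
After op 6 (cut(6)): [1 2 3 4 5 6 0]

Answer: 1 2 3 4 5 6 0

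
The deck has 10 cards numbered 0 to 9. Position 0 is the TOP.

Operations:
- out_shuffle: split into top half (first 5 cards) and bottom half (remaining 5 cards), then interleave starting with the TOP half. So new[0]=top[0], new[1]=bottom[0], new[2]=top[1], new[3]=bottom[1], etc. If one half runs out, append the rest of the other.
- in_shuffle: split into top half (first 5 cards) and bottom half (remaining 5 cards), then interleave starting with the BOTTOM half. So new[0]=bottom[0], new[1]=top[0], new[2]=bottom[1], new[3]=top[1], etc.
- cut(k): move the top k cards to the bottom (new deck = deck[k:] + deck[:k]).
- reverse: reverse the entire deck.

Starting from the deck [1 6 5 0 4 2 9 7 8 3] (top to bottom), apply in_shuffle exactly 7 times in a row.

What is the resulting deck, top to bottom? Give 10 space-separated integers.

Answer: 7 4 6 3 9 0 1 8 2 5

Derivation:
After op 1 (in_shuffle): [2 1 9 6 7 5 8 0 3 4]
After op 2 (in_shuffle): [5 2 8 1 0 9 3 6 4 7]
After op 3 (in_shuffle): [9 5 3 2 6 8 4 1 7 0]
After op 4 (in_shuffle): [8 9 4 5 1 3 7 2 0 6]
After op 5 (in_shuffle): [3 8 7 9 2 4 0 5 6 1]
After op 6 (in_shuffle): [4 3 0 8 5 7 6 9 1 2]
After op 7 (in_shuffle): [7 4 6 3 9 0 1 8 2 5]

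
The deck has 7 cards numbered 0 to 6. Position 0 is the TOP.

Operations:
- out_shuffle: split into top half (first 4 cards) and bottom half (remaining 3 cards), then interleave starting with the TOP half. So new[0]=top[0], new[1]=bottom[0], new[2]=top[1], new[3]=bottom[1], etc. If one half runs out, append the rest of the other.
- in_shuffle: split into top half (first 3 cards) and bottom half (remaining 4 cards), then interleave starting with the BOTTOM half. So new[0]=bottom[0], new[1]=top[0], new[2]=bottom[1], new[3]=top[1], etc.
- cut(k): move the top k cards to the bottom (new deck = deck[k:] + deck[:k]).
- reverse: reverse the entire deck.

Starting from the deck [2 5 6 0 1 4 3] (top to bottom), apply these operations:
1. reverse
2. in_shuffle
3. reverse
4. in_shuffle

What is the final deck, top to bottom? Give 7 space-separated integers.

After op 1 (reverse): [3 4 1 0 6 5 2]
After op 2 (in_shuffle): [0 3 6 4 5 1 2]
After op 3 (reverse): [2 1 5 4 6 3 0]
After op 4 (in_shuffle): [4 2 6 1 3 5 0]

Answer: 4 2 6 1 3 5 0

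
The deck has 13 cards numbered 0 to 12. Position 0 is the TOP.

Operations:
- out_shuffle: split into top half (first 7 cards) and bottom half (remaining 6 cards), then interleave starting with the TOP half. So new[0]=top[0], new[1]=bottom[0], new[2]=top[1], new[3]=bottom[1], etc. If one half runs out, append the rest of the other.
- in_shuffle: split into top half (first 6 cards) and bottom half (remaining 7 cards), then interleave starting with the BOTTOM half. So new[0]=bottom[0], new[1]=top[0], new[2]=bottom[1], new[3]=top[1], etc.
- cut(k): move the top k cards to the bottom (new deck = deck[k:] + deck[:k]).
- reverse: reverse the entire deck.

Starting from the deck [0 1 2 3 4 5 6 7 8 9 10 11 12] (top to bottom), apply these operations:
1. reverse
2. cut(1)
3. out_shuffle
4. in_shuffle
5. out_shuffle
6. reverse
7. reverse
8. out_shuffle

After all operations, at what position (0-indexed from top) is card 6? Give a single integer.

Answer: 6

Derivation:
After op 1 (reverse): [12 11 10 9 8 7 6 5 4 3 2 1 0]
After op 2 (cut(1)): [11 10 9 8 7 6 5 4 3 2 1 0 12]
After op 3 (out_shuffle): [11 4 10 3 9 2 8 1 7 0 6 12 5]
After op 4 (in_shuffle): [8 11 1 4 7 10 0 3 6 9 12 2 5]
After op 5 (out_shuffle): [8 3 11 6 1 9 4 12 7 2 10 5 0]
After op 6 (reverse): [0 5 10 2 7 12 4 9 1 6 11 3 8]
After op 7 (reverse): [8 3 11 6 1 9 4 12 7 2 10 5 0]
After op 8 (out_shuffle): [8 12 3 7 11 2 6 10 1 5 9 0 4]
Card 6 is at position 6.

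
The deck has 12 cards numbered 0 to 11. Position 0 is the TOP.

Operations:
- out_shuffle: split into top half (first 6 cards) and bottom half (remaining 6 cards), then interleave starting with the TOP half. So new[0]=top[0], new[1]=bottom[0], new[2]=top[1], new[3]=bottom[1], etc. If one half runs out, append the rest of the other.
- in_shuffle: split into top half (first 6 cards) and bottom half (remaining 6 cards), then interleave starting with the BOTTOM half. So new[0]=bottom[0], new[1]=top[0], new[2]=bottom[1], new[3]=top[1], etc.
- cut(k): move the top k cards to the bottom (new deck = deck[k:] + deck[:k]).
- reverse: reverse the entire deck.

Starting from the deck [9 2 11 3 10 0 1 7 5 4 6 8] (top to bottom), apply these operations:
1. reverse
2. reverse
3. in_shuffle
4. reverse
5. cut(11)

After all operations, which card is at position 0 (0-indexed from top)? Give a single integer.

Answer: 1

Derivation:
After op 1 (reverse): [8 6 4 5 7 1 0 10 3 11 2 9]
After op 2 (reverse): [9 2 11 3 10 0 1 7 5 4 6 8]
After op 3 (in_shuffle): [1 9 7 2 5 11 4 3 6 10 8 0]
After op 4 (reverse): [0 8 10 6 3 4 11 5 2 7 9 1]
After op 5 (cut(11)): [1 0 8 10 6 3 4 11 5 2 7 9]
Position 0: card 1.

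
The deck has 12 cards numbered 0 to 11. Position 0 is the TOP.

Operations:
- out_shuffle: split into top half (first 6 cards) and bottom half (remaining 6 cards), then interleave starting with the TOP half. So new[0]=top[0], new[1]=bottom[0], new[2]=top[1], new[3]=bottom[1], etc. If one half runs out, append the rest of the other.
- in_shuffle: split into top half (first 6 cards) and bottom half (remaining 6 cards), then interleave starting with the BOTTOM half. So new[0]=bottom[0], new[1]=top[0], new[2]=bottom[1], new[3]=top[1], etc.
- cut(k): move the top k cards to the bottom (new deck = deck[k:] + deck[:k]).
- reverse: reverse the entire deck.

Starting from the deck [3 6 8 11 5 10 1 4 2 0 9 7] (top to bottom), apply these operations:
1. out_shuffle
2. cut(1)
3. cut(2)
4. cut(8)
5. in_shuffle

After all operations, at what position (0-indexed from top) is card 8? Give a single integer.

After op 1 (out_shuffle): [3 1 6 4 8 2 11 0 5 9 10 7]
After op 2 (cut(1)): [1 6 4 8 2 11 0 5 9 10 7 3]
After op 3 (cut(2)): [4 8 2 11 0 5 9 10 7 3 1 6]
After op 4 (cut(8)): [7 3 1 6 4 8 2 11 0 5 9 10]
After op 5 (in_shuffle): [2 7 11 3 0 1 5 6 9 4 10 8]
Card 8 is at position 11.

Answer: 11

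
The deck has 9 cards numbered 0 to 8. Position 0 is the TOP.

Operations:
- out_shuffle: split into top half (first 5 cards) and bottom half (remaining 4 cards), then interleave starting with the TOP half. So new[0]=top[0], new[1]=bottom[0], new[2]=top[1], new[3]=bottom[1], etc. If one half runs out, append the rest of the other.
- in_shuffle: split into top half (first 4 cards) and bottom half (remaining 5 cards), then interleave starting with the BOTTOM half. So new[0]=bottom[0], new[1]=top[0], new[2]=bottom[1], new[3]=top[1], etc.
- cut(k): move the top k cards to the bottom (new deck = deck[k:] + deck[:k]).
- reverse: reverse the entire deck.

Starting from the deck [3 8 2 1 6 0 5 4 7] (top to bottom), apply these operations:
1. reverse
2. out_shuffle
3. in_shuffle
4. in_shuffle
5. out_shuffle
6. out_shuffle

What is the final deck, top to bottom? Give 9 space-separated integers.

After op 1 (reverse): [7 4 5 0 6 1 2 8 3]
After op 2 (out_shuffle): [7 1 4 2 5 8 0 3 6]
After op 3 (in_shuffle): [5 7 8 1 0 4 3 2 6]
After op 4 (in_shuffle): [0 5 4 7 3 8 2 1 6]
After op 5 (out_shuffle): [0 8 5 2 4 1 7 6 3]
After op 6 (out_shuffle): [0 1 8 7 5 6 2 3 4]

Answer: 0 1 8 7 5 6 2 3 4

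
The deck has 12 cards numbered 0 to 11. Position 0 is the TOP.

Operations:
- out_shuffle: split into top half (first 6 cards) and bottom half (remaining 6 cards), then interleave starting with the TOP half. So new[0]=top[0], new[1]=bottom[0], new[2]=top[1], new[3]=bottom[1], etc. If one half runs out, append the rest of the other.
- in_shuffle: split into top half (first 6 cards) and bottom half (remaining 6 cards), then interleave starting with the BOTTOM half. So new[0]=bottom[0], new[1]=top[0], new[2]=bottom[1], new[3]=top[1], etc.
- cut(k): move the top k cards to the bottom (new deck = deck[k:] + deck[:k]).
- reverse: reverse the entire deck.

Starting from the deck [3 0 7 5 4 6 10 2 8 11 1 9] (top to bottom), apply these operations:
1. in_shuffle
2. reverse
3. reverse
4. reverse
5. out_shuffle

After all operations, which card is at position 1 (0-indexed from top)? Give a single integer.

After op 1 (in_shuffle): [10 3 2 0 8 7 11 5 1 4 9 6]
After op 2 (reverse): [6 9 4 1 5 11 7 8 0 2 3 10]
After op 3 (reverse): [10 3 2 0 8 7 11 5 1 4 9 6]
After op 4 (reverse): [6 9 4 1 5 11 7 8 0 2 3 10]
After op 5 (out_shuffle): [6 7 9 8 4 0 1 2 5 3 11 10]
Position 1: card 7.

Answer: 7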